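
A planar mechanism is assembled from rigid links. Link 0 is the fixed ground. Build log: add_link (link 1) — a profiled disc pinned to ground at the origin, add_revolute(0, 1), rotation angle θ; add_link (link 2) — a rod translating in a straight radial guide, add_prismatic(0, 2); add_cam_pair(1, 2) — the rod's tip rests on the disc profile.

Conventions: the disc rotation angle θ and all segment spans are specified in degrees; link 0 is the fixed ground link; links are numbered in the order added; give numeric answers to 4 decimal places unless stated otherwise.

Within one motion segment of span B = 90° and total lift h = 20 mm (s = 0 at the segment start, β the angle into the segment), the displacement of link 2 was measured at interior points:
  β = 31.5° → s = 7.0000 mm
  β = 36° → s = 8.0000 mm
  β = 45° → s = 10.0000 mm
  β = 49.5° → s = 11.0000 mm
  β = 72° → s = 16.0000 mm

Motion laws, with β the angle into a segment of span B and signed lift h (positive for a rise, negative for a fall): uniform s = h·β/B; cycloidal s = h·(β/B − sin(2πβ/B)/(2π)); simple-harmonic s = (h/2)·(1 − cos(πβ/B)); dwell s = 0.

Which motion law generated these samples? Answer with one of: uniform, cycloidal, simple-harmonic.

candidates at β/B = r: uniform s = h·r (linear in β); cycloidal s = h·(r − sin(2πr)/(2π)); simple-harmonic s = (h/2)(1 − cos(πr))
β=31.5°: printed 7.0000 | uniform 7.0000, cycloidal 4.4248, simple-harmonic 5.4601
β=36°: printed 8.0000 | uniform 8.0000, cycloidal 6.1290, simple-harmonic 6.9098
β=45°: printed 10.0000 | uniform 10.0000, cycloidal 10.0000, simple-harmonic 10.0000
β=49.5°: printed 11.0000 | uniform 11.0000, cycloidal 11.9836, simple-harmonic 11.5643
β=72°: printed 16.0000 | uniform 16.0000, cycloidal 19.0273, simple-harmonic 18.0902
only one law matches every sample → uniform

uniform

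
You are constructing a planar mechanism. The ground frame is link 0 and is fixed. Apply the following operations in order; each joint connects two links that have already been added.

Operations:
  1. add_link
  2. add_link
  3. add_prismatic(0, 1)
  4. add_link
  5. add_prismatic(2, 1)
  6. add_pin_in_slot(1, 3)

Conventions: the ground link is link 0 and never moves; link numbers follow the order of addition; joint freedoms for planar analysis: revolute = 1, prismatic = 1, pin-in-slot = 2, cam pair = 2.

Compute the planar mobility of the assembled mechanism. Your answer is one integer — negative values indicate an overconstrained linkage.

link 0 = ground. State L|J1|J2 = 1|0|0
+link1  2|0|0
+link2  3|0|0
P(0,1) f=1→J1  3|1|0
+link3  4|1|0
P(2,1) f=1→J1  4|2|0
PS(1,3) f=2→J2  4|2|1
M = 3(4−1)−2·2−1 = 9−4−1 = 4

M = 4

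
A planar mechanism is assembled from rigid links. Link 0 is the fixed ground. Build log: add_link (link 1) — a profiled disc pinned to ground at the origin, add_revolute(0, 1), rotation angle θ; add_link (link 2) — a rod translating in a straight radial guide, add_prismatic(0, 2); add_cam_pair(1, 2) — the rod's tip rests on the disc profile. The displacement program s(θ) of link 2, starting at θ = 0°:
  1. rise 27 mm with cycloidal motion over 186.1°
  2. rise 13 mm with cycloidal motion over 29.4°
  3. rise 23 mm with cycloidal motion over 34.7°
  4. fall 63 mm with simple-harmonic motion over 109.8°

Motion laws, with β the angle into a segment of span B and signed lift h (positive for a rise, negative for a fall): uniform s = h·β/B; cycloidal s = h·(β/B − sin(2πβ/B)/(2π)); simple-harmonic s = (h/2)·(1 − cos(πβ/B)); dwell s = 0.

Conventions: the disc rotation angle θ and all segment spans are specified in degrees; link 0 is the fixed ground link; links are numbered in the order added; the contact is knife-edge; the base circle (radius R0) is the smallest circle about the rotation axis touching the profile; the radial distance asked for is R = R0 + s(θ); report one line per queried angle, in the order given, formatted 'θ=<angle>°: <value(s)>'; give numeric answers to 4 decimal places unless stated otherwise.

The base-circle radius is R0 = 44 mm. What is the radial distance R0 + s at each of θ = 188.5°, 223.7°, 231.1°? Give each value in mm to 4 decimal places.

seg 1 [0°–186.1°] cycloidal, h=27: full span → s += 27 → s = 27.0000
seg 2 [186.1°–215.5°] cycloidal, h=13: θ=188.5° here. β=2.4, B=29.4. 13·(0.0816 − sin(2π·0.0816)/(2π)) = 0.0459 → s = 27.0459
seg 2 [186.1°–215.5°] cycloidal, h=13: full span → s += 13 → s = 40.0000
seg 3 [215.5°–250.2°] cycloidal, h=23: θ=223.7° here. β=8.2, B=34.7. 23·(0.2363 − sin(2π·0.2363)/(2π)) = 1.7881 → s = 41.7881
seg 3 [215.5°–250.2°] cycloidal, h=23: θ=231.1° here. β=15.6, B=34.7. 23·(0.4496 − sin(2π·0.4496)/(2π)) = 9.1994 → s = 49.1994
θ=188.5°: R = R0 + s = 44 + 27.0459 = 71.0459
θ=223.7°: R = R0 + s = 44 + 41.7881 = 85.7881
θ=231.1°: R = R0 + s = 44 + 49.1994 = 93.1994

θ=188.5°: 71.0459
θ=223.7°: 85.7881
θ=231.1°: 93.1994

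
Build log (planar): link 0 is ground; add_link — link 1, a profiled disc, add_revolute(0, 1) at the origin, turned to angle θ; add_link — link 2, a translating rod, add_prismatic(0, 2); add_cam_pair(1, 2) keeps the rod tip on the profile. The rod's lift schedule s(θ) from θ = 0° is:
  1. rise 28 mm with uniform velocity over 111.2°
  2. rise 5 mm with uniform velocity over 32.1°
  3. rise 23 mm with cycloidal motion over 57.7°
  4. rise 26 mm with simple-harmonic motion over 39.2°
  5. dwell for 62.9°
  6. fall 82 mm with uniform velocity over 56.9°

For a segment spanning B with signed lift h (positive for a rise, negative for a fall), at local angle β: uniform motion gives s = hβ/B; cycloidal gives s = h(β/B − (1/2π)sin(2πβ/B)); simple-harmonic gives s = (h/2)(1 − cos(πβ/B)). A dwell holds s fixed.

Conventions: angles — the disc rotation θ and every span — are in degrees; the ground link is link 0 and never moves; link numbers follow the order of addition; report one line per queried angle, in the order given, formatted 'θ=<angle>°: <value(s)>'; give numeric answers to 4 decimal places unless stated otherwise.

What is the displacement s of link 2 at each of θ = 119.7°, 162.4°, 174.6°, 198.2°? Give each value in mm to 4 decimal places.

seg 1 [0°–111.2°] uniform, h=28: full span → s += 28 → s = 28.0000
seg 2 [111.2°–143.3°] uniform, h=5: θ=119.7° here. β=8.5, B=32.1. 5·8.5/32.1 = 1.3240 → s = 29.3240
seg 2 [111.2°–143.3°] uniform, h=5: full span → s += 5 → s = 33.0000
seg 3 [143.3°–201°] cycloidal, h=23: θ=162.4° here. β=19.1, B=57.7. 23·(0.3310 − sin(2π·0.3310)/(2π)) = 4.4171 → s = 37.4171
seg 3 [143.3°–201°] cycloidal, h=23: θ=174.6° here. β=31.3, B=57.7. 23·(0.5425 − sin(2π·0.5425)/(2π)) = 13.4417 → s = 46.4417
seg 3 [143.3°–201°] cycloidal, h=23: θ=198.2° here. β=54.9, B=57.7. 23·(0.9515 − sin(2π·0.9515)/(2π)) = 22.9828 → s = 55.9828

θ=119.7°: 29.3240
θ=162.4°: 37.4171
θ=174.6°: 46.4417
θ=198.2°: 55.9828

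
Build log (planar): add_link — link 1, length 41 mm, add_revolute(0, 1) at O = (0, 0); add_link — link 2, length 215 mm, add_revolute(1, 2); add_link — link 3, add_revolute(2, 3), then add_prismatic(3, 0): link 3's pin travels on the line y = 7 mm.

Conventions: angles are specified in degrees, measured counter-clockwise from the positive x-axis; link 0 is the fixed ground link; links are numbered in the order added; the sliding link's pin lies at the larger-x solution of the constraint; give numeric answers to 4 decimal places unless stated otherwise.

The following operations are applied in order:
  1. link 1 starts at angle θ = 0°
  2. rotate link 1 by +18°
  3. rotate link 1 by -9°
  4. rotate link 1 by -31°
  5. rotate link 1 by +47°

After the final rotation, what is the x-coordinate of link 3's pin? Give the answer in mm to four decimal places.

geometry: r = 41 mm, L = 215 mm, e = 7 mm; θ starts at 0°
rotate link 1 by +18°: θ ← 0° +18° = 18°
rotate link 1 by -9°: θ ← 18° -9° = 9°
rotate link 1 by -31°: θ ← 9° -31° = -22°
rotate link 1 by +47°: θ ← -22° +47° = 25°
crank pin P = (r cos θ, r sin θ) = (37.158619, 17.327349)
h = r sin θ − e = 17.327349 − 7 = 10.327349
x = r cos θ + √(L² − h²) = 37.158619 + 214.751824 = 251.910443

251.9104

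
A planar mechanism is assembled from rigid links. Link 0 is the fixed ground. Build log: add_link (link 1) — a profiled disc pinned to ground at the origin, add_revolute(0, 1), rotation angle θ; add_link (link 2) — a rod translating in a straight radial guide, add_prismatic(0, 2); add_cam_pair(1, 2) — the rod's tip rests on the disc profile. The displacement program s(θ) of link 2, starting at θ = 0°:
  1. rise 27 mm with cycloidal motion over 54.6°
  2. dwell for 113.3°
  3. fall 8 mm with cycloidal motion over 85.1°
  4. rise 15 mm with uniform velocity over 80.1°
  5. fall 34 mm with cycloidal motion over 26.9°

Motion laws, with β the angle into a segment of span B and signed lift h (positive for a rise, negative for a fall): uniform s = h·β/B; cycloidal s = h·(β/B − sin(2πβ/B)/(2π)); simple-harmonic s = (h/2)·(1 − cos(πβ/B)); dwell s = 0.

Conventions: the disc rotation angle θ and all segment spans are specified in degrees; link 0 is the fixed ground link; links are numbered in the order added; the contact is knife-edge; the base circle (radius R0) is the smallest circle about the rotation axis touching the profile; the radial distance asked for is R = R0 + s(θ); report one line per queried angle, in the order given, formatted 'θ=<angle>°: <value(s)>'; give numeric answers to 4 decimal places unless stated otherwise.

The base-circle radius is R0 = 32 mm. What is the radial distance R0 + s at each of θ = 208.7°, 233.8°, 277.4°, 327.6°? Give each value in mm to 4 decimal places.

seg 1 [0°–54.6°] cycloidal, h=27: full span → s += 27 → s = 27.0000
seg 2 [54.6°–167.9°] dwell: s stays 27.0000
seg 3 [167.9°–253°] cycloidal, h=-8: θ=208.7° here. β=40.8, B=85.1. -8·(0.4794 − sin(2π·0.4794)/(2π)) = -3.6714 → s = 23.3286
seg 3 [167.9°–253°] cycloidal, h=-8: θ=233.8° here. β=65.9, B=85.1. -8·(0.7744 − sin(2π·0.7744)/(2π)) = -7.4534 → s = 19.5466
seg 3 [167.9°–253°] cycloidal, h=-8: full span → s += -8 → s = 19.0000
seg 4 [253°–333.1°] uniform, h=15: θ=277.4° here. β=24.4, B=80.1. 15·24.4/80.1 = 4.5693 → s = 23.5693
seg 4 [253°–333.1°] uniform, h=15: θ=327.6° here. β=74.6, B=80.1. 15·74.6/80.1 = 13.9700 → s = 32.9700
θ=208.7°: R = R0 + s = 32 + 23.3286 = 55.3286
θ=233.8°: R = R0 + s = 32 + 19.5466 = 51.5466
θ=277.4°: R = R0 + s = 32 + 23.5693 = 55.5693
θ=327.6°: R = R0 + s = 32 + 32.9700 = 64.9700

θ=208.7°: 55.3286
θ=233.8°: 51.5466
θ=277.4°: 55.5693
θ=327.6°: 64.9700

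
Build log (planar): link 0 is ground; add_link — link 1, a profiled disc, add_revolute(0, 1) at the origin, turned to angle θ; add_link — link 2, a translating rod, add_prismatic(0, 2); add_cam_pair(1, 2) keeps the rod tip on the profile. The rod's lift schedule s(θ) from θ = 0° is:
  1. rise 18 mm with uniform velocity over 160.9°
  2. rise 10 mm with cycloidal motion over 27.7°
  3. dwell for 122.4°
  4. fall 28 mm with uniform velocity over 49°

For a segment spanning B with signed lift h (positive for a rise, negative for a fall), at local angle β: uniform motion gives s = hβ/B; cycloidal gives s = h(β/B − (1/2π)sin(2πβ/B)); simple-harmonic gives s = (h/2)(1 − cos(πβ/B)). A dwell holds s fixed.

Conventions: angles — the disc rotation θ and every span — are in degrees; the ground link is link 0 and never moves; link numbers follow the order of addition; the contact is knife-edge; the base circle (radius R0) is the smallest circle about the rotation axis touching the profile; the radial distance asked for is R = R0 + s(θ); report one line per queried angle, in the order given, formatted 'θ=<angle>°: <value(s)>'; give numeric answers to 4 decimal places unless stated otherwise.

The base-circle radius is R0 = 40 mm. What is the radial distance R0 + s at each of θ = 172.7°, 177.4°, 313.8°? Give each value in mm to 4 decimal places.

seg 1 [0°–160.9°] uniform, h=18: full span → s += 18 → s = 18.0000
seg 2 [160.9°–188.6°] cycloidal, h=10: θ=172.7° here. β=11.8, B=27.7. 10·(0.4260 − sin(2π·0.4260)/(2π)) = 3.5462 → s = 21.5462
seg 2 [160.9°–188.6°] cycloidal, h=10: θ=177.4° here. β=16.5, B=27.7. 10·(0.5957 − sin(2π·0.5957)/(2π)) = 6.8568 → s = 24.8568
seg 2 [160.9°–188.6°] cycloidal, h=10: full span → s += 10 → s = 28.0000
seg 3 [188.6°–311°] dwell: s stays 28.0000
seg 4 [311°–360°] uniform, h=-28: θ=313.8° here. β=2.8, B=49. -28·2.8/49 = -1.6000 → s = 26.4000
θ=172.7°: R = R0 + s = 40 + 21.5462 = 61.5462
θ=177.4°: R = R0 + s = 40 + 24.8568 = 64.8568
θ=313.8°: R = R0 + s = 40 + 26.4000 = 66.4000

θ=172.7°: 61.5462
θ=177.4°: 64.8568
θ=313.8°: 66.4000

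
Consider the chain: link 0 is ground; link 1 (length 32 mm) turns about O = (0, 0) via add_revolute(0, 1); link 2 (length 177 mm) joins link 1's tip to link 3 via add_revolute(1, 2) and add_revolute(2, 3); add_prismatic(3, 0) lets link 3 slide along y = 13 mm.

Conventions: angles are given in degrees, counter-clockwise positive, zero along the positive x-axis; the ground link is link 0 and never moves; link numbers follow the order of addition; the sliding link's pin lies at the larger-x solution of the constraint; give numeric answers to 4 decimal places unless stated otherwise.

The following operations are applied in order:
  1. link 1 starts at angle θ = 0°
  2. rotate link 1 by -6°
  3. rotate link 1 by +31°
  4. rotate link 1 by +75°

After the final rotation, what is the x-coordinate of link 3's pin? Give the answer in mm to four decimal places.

geometry: r = 32 mm, L = 177 mm, e = 13 mm; θ starts at 0°
rotate link 1 by -6°: θ ← 0° -6° = -6°
rotate link 1 by +31°: θ ← -6° +31° = 25°
rotate link 1 by +75°: θ ← 25° +75° = 100°
crank pin P = (r cos θ, r sin θ) = (-5.556742, 31.513848)
h = r sin θ − e = 31.513848 − 13 = 18.513848
x = r cos θ + √(L² − h²) = -5.556742 + 176.029081 = 170.472340

170.4723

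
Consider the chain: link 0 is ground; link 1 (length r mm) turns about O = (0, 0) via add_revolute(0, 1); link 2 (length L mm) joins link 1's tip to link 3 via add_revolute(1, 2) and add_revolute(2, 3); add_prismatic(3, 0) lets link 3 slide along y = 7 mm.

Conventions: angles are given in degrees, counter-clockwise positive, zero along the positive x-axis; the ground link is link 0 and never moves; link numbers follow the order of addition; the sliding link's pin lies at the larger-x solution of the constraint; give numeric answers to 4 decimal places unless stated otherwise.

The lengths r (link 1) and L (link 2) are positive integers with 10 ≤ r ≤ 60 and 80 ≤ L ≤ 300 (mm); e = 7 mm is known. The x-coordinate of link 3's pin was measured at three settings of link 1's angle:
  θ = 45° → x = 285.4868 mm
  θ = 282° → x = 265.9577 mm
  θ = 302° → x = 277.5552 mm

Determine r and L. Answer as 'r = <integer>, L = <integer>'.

constraint per measurement: (x − r cos θ)² + (r sin θ − e)² = L²
subtracting the θ₁ and θ₂ equations cancels the r² and L² terms:
r = (x₁² − x₂²) / (2[(x₁cos θ₁ + e sin θ₁) − (x₂cos θ₂ + e sin θ₂)]) = 34.0000 → r = 34
L² = (x₁ − r cos θ₁)² + (r sin θ₁ − e)² = 68643.9938 → L = 262.0000 → L = 262
check at θ₃=302°: x = 277.5552 (printed 277.5552) ✓

r = 34, L = 262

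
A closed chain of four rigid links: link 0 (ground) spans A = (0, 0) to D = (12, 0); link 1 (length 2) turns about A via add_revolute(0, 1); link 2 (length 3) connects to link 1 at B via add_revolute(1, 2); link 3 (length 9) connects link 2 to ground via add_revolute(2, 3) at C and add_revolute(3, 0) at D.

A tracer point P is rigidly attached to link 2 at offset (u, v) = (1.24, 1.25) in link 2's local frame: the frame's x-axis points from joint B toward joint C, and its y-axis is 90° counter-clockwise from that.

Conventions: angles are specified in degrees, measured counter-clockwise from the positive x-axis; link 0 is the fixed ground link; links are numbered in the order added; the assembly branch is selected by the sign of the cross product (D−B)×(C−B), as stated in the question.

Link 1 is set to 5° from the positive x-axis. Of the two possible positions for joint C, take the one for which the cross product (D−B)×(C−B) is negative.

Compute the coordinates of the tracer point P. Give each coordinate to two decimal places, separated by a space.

A=(0,0), D=(12.00,0)
B = A + 2.00·(cos5°, sin5°) = (1.9924, 0.1743)
|BD| = 10.0091
circle(B,3.00) ∩ circle(D,9.00): a=1.4078, h=2.6491
  candidates: C₊=(3.4462,2.7985) cross=26.516; C₋=(3.3539,-2.4989) cross=-26.516
  branch - wants cross < 0 → take C=(3.3539,-2.4989) (cross=-26.516)
ex = (C−B)/|BC| = (0.4538,-0.8911); ey = (0.8911,0.4538)
P = B + 1.24·ex + 1.25·ey = (3.6690,-0.3633)

3.67 -0.36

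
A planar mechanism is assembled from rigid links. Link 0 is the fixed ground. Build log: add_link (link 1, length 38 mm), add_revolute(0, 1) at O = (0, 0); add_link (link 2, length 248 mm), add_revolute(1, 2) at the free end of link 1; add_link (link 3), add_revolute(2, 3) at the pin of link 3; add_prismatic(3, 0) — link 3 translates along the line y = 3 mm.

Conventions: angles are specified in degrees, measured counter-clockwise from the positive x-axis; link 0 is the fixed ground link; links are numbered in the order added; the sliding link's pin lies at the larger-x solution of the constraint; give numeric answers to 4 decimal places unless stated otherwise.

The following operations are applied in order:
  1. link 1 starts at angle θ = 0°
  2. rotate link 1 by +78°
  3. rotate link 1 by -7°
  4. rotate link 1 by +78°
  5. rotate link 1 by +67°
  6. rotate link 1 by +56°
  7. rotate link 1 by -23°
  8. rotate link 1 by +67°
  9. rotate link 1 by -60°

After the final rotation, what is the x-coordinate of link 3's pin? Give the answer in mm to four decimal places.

geometry: r = 38 mm, L = 248 mm, e = 3 mm; θ starts at 0°
rotate link 1 by +78°: θ ← 0° +78° = 78°
rotate link 1 by -7°: θ ← 78° -7° = 71°
rotate link 1 by +78°: θ ← 71° +78° = 149°
rotate link 1 by +67°: θ ← 149° +67° = 216°
rotate link 1 by +56°: θ ← 216° +56° = 272°
rotate link 1 by -23°: θ ← 272° -23° = 249°
rotate link 1 by +67°: θ ← 249° +67° = 316°
rotate link 1 by -60°: θ ← 316° -60° = 256°
crank pin P = (r cos θ, r sin θ) = (-9.193032, -36.871238)
h = r sin θ − e = -36.871238 − 3 = -39.871238
x = r cos θ + √(L² − h²) = -9.193032 + 244.773946 = 235.580914

235.5809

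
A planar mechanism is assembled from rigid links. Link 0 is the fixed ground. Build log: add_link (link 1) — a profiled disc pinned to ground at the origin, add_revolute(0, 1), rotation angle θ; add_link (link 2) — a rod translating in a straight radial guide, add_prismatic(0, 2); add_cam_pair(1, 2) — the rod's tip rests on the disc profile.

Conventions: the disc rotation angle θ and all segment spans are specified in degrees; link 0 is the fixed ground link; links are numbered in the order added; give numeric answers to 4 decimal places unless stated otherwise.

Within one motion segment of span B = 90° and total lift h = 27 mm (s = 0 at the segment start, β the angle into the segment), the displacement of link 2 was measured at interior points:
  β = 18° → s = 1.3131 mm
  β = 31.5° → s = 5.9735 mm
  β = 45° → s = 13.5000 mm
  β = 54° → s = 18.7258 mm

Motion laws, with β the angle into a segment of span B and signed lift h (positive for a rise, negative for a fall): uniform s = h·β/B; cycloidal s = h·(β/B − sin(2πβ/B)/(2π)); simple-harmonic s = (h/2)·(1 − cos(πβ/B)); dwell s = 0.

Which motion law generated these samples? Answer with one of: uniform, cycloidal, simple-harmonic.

candidates at β/B = r: uniform s = h·r (linear in β); cycloidal s = h·(r − sin(2πr)/(2π)); simple-harmonic s = (h/2)(1 − cos(πr))
β=18°: printed 1.3131 | uniform 5.4000, cycloidal 1.3131, simple-harmonic 2.5783
β=31.5°: printed 5.9735 | uniform 9.4500, cycloidal 5.9735, simple-harmonic 7.3711
β=45°: printed 13.5000 | uniform 13.5000, cycloidal 13.5000, simple-harmonic 13.5000
β=54°: printed 18.7258 | uniform 16.2000, cycloidal 18.7258, simple-harmonic 17.6717
only one law matches every sample → cycloidal

cycloidal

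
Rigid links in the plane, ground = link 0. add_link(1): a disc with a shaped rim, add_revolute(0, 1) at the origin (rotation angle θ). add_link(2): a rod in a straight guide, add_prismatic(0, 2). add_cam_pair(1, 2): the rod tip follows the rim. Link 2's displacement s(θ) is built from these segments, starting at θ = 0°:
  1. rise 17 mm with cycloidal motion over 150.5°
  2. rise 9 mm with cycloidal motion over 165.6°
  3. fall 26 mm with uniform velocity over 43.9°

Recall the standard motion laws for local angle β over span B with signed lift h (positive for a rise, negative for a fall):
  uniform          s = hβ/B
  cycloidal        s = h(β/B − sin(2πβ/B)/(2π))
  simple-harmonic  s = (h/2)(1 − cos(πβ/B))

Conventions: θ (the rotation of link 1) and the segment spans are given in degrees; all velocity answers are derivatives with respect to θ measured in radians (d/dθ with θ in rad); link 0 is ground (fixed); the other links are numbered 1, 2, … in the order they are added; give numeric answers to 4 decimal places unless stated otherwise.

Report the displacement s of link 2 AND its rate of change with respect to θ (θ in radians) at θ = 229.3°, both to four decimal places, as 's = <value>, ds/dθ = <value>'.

segment 1 (0° to 150.5°, cycloidal, h = 17) is passed completely: s = 0.0000 + (17) = 17.0000
θ = 229.3° falls in segment 2 (150.5° to 316.1°, cycloidal, h = 9): β = 229.3 − 150.5 = 78.8°, B = 165.6°; Δs = 9·(0.4758 − sin(2π·0.4758)/(2π)) = 4.0661; s = 17.0000 + 4.0661 = 21.0661
velocity in seg [150.5°–316.1°] (cycloidal), θ in radians: β = 78.8° = 1.3753 rad, B = 165.6° = 2.8903 rad; ds/dθ = (h/B)(1 − cos(2πβ/B)) = (9/2.8903)(1 − cos(2π·0.4758)) = 6.192009 mm/rad

s = 21.0661, ds/dθ = 6.1920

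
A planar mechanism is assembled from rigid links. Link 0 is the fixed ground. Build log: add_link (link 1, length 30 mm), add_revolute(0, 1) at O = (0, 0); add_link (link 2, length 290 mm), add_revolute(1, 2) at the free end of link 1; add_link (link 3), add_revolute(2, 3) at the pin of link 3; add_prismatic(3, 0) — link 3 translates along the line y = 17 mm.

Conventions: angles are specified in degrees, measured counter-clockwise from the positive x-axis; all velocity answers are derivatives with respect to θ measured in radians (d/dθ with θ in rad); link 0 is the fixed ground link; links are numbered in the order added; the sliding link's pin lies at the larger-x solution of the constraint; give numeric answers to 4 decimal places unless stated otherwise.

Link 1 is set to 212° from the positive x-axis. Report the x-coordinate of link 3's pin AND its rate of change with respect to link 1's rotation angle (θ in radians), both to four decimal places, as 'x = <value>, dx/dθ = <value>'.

geometry: r = 30 mm, L = 290 mm, e = 17 mm
crank pin P = (r cos θ, r sin θ) = (-25.441443, -15.897578)
h = r sin θ − e = -15.897578 − 17 = -32.897578
x = r cos θ + √(L² − h²) = -25.441443 + 288.128009 = 262.686566
dx/dθ = −r sin θ − h·r cos θ/√(L² − h²) (θ in radians; h = -32.897578) = 12.992752

x = 262.6866, dx/dθ = 12.9928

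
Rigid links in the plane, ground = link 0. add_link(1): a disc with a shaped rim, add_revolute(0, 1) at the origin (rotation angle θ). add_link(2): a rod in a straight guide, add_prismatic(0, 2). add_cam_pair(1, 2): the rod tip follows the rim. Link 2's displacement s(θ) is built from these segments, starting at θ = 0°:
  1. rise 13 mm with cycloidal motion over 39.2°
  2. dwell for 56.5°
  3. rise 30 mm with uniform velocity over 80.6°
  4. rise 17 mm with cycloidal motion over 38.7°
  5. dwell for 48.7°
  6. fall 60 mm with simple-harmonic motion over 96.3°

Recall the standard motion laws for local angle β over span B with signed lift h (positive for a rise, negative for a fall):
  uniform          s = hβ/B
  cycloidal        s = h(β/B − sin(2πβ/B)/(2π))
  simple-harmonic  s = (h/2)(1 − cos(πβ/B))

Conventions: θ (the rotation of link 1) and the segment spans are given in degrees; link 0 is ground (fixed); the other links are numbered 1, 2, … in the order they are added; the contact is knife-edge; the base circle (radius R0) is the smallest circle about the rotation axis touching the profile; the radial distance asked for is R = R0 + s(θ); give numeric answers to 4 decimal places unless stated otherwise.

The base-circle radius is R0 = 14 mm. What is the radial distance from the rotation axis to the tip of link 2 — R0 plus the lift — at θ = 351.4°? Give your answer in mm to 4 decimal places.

segment 1 (0° to 39.2°, cycloidal, h = 13) is passed completely: s = 0.0000 + (13) = 13.0000
segment 2 (39.2° to 95.7°, dwell): s unchanged at 13.0000
segment 3 (95.7° to 176.3°, uniform, h = 30) is passed completely: s = 13.0000 + (30) = 43.0000
segment 4 (176.3° to 215°, cycloidal, h = 17) is passed completely: s = 43.0000 + (17) = 60.0000
segment 5 (215° to 263.7°, dwell): s unchanged at 60.0000
θ = 351.4° falls in segment 6 (263.7° to 360°, simple-harmonic, h = -60): β = 351.4 − 263.7 = 87.7°, B = 96.3°; Δs = -60/2·(1 − cos(π·0.9107)) = -58.8270; s = 60.0000 − 58.8270 = 1.1730
R = R0 + s = 14 + 1.1730 = 15.1730

15.1730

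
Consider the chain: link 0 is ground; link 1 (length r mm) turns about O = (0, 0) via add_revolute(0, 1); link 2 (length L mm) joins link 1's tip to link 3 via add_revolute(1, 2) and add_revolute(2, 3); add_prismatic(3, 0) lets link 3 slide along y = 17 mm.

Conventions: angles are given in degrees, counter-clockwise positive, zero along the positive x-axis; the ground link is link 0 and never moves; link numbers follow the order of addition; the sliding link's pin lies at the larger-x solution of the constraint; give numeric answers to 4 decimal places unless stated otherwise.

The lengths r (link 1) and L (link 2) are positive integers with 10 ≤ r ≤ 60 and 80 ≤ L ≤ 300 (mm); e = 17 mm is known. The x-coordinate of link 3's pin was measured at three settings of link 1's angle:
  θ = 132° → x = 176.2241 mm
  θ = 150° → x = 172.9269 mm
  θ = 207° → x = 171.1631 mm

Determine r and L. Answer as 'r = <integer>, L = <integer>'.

constraint per measurement: (x − r cos θ)² + (r sin θ − e)² = L²
subtracting the θ₁ and θ₂ equations cancels the r² and L² terms:
r = (x₁² − x₂²) / (2[(x₁cos θ₁ + e sin θ₁) − (x₂cos θ₂ + e sin θ₂)]) = 16.0000 → r = 16
L² = (x₁ − r cos θ₁)² + (r sin θ₁ − e)² = 34969.0047 → L = 187.0000 → L = 187
check at θ₃=207°: x = 171.1631 (printed 171.1631) ✓

r = 16, L = 187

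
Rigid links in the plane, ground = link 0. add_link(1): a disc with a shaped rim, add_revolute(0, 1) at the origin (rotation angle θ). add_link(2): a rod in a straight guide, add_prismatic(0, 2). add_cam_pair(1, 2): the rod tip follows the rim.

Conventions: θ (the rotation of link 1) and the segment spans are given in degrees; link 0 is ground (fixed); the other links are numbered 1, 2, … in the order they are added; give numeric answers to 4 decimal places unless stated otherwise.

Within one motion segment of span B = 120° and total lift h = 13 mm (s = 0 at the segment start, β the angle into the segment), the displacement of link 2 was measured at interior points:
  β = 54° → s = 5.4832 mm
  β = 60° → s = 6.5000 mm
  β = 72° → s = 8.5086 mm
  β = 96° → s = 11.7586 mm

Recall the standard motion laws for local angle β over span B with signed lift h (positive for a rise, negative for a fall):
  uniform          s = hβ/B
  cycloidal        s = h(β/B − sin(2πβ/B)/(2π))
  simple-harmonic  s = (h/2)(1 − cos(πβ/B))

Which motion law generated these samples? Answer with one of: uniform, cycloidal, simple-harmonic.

candidates at β/B = r: uniform s = h·r (linear in β); cycloidal s = h·(r − sin(2πr)/(2π)); simple-harmonic s = (h/2)(1 − cos(πr))
β=54°: printed 5.4832 | uniform 5.8500, cycloidal 5.2106, simple-harmonic 5.4832
β=60°: printed 6.5000 | uniform 6.5000, cycloidal 6.5000, simple-harmonic 6.5000
β=72°: printed 8.5086 | uniform 7.8000, cycloidal 9.0161, simple-harmonic 8.5086
β=96°: printed 11.7586 | uniform 10.4000, cycloidal 12.3677, simple-harmonic 11.7586
only one law matches every sample → simple-harmonic

simple-harmonic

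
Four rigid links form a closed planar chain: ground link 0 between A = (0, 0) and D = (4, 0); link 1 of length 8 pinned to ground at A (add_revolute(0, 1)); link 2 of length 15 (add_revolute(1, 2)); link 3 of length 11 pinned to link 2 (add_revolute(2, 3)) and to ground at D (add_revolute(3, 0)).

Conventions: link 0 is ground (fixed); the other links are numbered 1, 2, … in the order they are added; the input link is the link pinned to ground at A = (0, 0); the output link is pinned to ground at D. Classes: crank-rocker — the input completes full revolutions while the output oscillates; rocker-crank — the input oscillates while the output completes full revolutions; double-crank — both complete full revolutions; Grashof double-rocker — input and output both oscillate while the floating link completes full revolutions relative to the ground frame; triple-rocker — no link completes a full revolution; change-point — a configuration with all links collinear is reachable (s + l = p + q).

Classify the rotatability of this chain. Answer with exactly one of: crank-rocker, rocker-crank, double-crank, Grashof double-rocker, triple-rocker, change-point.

lengths: ground=4, input=8, coupler=15, output=11
sorted: s=4 (shortest), l=15 (longest), p+q=19
s + l = 19 vs p + q = 19
s + l = p + q → change-point (collinear configuration reachable)

change-point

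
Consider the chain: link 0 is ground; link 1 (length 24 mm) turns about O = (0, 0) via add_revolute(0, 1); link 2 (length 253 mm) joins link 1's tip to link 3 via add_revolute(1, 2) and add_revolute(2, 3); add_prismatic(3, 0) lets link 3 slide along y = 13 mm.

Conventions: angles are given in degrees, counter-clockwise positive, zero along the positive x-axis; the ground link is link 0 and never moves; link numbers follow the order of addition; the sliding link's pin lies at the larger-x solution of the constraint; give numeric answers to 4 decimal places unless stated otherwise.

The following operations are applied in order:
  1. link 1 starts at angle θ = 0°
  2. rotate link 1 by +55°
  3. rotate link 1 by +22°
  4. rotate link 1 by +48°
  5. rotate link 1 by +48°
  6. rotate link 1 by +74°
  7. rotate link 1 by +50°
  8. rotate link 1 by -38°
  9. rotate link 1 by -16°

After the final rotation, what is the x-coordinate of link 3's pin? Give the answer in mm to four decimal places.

geometry: r = 24 mm, L = 253 mm, e = 13 mm; θ starts at 0°
rotate link 1 by +55°: θ ← 0° +55° = 55°
rotate link 1 by +22°: θ ← 55° +22° = 77°
rotate link 1 by +48°: θ ← 77° +48° = 125°
rotate link 1 by +48°: θ ← 125° +48° = 173°
rotate link 1 by +74°: θ ← 173° +74° = 247°
rotate link 1 by +50°: θ ← 247° +50° = 297°
rotate link 1 by -38°: θ ← 297° -38° = 259°
rotate link 1 by -16°: θ ← 259° -16° = 243°
crank pin P = (r cos θ, r sin θ) = (-10.895772, -21.384157)
h = r sin θ − e = -21.384157 − 13 = -34.384157
x = r cos θ + √(L² − h²) = -10.895772 + 250.652608 = 239.756836

239.7568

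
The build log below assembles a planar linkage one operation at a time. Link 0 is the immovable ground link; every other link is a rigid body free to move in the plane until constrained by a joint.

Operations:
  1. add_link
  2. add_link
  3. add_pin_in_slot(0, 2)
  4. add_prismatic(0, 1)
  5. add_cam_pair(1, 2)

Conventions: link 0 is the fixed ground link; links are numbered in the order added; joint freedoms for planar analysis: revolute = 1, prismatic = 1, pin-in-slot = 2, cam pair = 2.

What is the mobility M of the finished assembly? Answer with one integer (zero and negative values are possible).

ground; <1,0,0>
#1 <2,0,0>
#2 <3,0,0>
PS:0↔2 J2 <3,0,1>
P:0↔1 J1 <3,1,1>
C:1↔2 J2 <3,1,2>
3×2 − 2×1 − 1×2 = 2

M = 2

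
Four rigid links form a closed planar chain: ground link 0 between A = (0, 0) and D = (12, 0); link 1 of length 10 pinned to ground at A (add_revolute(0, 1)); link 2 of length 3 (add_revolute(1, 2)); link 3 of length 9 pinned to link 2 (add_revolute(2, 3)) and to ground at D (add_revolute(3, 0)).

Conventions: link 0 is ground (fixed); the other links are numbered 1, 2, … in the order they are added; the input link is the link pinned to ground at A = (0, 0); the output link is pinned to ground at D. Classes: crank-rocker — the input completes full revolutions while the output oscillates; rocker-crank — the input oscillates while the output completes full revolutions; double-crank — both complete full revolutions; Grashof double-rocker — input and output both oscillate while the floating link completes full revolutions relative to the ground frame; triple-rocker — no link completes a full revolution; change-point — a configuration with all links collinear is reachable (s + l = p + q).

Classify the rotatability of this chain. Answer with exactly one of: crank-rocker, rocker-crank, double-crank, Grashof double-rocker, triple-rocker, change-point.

lengths: ground=12, input=10, coupler=3, output=9
sorted: s=3 (shortest), l=12 (longest), p+q=19
s + l = 15 vs p + q = 19
s + l < p + q (Grashof) with shortest = coupler link → Grashof double-rocker

Grashof double-rocker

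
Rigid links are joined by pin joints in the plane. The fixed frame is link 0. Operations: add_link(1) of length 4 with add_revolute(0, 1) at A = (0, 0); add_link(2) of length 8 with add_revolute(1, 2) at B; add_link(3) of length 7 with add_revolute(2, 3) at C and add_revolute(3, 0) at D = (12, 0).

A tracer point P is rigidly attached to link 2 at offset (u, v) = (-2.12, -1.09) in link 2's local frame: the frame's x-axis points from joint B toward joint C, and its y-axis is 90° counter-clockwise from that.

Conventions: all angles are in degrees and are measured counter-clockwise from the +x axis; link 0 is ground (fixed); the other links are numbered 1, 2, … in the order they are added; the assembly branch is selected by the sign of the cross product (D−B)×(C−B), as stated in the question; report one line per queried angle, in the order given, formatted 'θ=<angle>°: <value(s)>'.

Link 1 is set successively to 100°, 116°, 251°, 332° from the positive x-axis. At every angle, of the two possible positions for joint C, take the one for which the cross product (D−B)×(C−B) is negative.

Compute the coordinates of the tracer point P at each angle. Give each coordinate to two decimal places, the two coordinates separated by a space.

A=(0,0), D=(12.00,0)
θ=100°: B = A + 4.00·(cos100°, sin100°) = (-0.6946, 3.9392)
θ=100°: |BD| = 13.2917
θ=100°: circle(B,8.00) ∩ circle(D,7.00): a=7.2101, h=3.4661
θ=100°:   candidates: C₊=(7.2189,5.1128) cross=46.071; C₋=(5.1644,-1.5080) cross=-46.071
θ=100°:   branch - wants cross < 0 → take C=(5.1644,-1.5080) (cross=-46.071)
θ=100°: ex = (C−B)/|BC| = (0.7324,-0.6809); ey = (0.6809,0.7324)
θ=100°: P = B + -2.12·ex + -1.09·ey = (-2.9894,4.5845)
θ=116°: B = A + 4.00·(cos116°, sin116°) = (-1.7535, 3.5952)
θ=116°: |BD| = 14.2156
θ=116°: circle(B,8.00) ∩ circle(D,7.00): a=7.6354, h=2.3876
θ=116°:   candidates: C₊=(6.2375,3.9742) cross=33.942; C₋=(5.0299,-0.6458) cross=-33.942
θ=116°:   branch - wants cross < 0 → take C=(5.0299,-0.6458) (cross=-33.942)
θ=116°: ex = (C−B)/|BC| = (0.8479,-0.5301); ey = (0.5301,0.8479)
θ=116°: P = B + -2.12·ex + -1.09·ey = (-4.1289,3.7948)
θ=251°: B = A + 4.00·(cos251°, sin251°) = (-1.3023, -3.7821)
θ=251°: |BD| = 13.8295
θ=251°: circle(B,8.00) ∩ circle(D,7.00): a=7.4571, h=2.8969
θ=251°:   candidates: C₊=(5.0783,1.0438) cross=40.063; C₋=(6.6628,-4.5292) cross=-40.063
θ=251°:   branch - wants cross < 0 → take C=(6.6628,-4.5292) (cross=-40.063)
θ=251°: ex = (C−B)/|BC| = (0.9956,-0.0934); ey = (0.0934,0.9956)
θ=251°: P = B + -2.12·ex + -1.09·ey = (-3.5148,-4.6693)
θ=332°: B = A + 4.00·(cos332°, sin332°) = (3.5318, -1.8779)
θ=332°: |BD| = 8.6739
θ=332°: circle(B,8.00) ∩ circle(D,7.00): a=5.2016, h=6.0781
θ=332°:   candidates: C₊=(7.2942,5.1822) cross=52.721; C₋=(9.9259,-6.6857) cross=-52.721
θ=332°:   branch - wants cross < 0 → take C=(9.9259,-6.6857) (cross=-52.721)
θ=332°: ex = (C−B)/|BC| = (0.7993,-0.6010); ey = (0.6010,0.7993)
θ=332°: P = B + -2.12·ex + -1.09·ey = (1.1823,-1.4750)

θ=100°: -2.99 4.58
θ=116°: -4.13 3.79
θ=251°: -3.51 -4.67
θ=332°: 1.18 -1.48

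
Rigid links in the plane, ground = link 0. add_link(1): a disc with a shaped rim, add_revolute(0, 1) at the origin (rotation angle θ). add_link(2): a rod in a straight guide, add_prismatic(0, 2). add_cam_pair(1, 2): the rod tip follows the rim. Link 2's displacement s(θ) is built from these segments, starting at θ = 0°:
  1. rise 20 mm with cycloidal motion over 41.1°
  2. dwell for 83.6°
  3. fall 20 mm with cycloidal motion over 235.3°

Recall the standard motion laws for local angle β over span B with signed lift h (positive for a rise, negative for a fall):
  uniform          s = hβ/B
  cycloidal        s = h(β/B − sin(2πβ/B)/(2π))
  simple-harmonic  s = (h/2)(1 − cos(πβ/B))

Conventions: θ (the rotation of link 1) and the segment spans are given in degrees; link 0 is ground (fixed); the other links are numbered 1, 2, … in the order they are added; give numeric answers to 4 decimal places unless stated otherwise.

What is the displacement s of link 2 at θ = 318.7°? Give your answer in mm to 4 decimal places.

segment 1 (0° to 41.1°, cycloidal, h = 20) is passed completely: s = 0.0000 + (20) = 20.0000
segment 2 (41.1° to 124.7°, dwell): s unchanged at 20.0000
θ = 318.7° falls in segment 3 (124.7° to 360°, cycloidal, h = -20): β = 318.7 − 124.7 = 194°, B = 235.3°; Δs = -20·(0.8245 − sin(2π·0.8245)/(2π)) = -19.3305; s = 20.0000 − 19.3305 = 0.6695

0.6695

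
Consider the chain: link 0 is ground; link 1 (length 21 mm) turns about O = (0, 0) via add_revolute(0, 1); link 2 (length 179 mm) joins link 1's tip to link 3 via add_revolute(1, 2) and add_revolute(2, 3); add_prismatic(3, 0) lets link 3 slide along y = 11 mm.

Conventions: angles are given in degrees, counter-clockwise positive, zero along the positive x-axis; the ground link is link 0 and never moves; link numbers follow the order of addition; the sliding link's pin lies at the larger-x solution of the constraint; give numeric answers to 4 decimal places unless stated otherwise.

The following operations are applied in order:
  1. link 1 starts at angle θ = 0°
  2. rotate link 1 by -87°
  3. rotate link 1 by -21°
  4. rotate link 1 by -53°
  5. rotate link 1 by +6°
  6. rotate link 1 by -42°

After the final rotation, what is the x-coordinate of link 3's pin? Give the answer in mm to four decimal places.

geometry: r = 21 mm, L = 179 mm, e = 11 mm; θ starts at 0°
rotate link 1 by -87°: θ ← 0° -87° = -87°
rotate link 1 by -21°: θ ← -87° -21° = -108°
rotate link 1 by -53°: θ ← -108° -53° = -161°
rotate link 1 by +6°: θ ← -161° +6° = -155°
rotate link 1 by -42°: θ ← -155° -42° = -197°
crank pin P = (r cos θ, r sin θ) = (-20.082400, 6.139806)
h = r sin θ − e = 6.139806 − 11 = -4.860194
x = r cos θ + √(L² − h²) = -20.082400 + 178.934006 = 158.851606

158.8516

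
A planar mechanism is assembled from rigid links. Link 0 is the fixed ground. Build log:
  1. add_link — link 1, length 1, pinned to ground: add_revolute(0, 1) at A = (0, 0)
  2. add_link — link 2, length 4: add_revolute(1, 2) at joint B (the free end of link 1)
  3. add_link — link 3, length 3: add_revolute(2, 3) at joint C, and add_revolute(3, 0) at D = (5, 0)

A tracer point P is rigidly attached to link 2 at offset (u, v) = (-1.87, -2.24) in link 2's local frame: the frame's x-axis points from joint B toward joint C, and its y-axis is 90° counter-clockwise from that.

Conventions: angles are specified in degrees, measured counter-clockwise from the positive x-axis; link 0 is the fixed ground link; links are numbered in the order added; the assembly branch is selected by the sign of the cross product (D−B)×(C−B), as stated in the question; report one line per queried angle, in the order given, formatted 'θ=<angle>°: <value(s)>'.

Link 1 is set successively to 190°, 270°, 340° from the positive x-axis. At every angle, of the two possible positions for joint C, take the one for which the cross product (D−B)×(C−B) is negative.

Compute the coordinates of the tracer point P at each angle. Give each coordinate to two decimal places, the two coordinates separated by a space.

A=(0,0), D=(5.00,0)
θ=190°: B = A + 1.00·(cos190°, sin190°) = (-0.9848, -0.1736)
θ=190°: |BD| = 5.9873
θ=190°: circle(B,4.00) ∩ circle(D,3.00): a=3.5782, h=1.7878
θ=190°:   candidates: C₊=(2.5401,1.7172) cross=10.704; C₋=(2.6438,-1.8569) cross=-10.704
θ=190°:   branch - wants cross < 0 → take C=(2.6438,-1.8569) (cross=-10.704)
θ=190°: ex = (C−B)/|BC| = (0.9071,-0.4208); ey = (0.4208,0.9071)
θ=190°: P = B + -1.87·ex + -2.24·ey = (-3.6238,-1.4187)
θ=270°: B = A + 1.00·(cos270°, sin270°) = (-0.0000, -1.0000)
θ=270°: |BD| = 5.0990
θ=270°: circle(B,4.00) ∩ circle(D,3.00): a=3.2359, h=2.3513
θ=270°:   candidates: C₊=(2.7119,1.9403) cross=11.990; C₋=(3.6342,-2.6711) cross=-11.990
θ=270°:   branch - wants cross < 0 → take C=(3.6342,-2.6711) (cross=-11.990)
θ=270°: ex = (C−B)/|BC| = (0.9086,-0.4178); ey = (0.4178,0.9086)
θ=270°: P = B + -1.87·ex + -2.24·ey = (-2.6348,-2.2539)
θ=340°: B = A + 1.00·(cos340°, sin340°) = (0.9397, -0.3420)
θ=340°: |BD| = 4.0747
θ=340°: circle(B,4.00) ∩ circle(D,3.00): a=2.8963, h=2.7589
θ=340°:   candidates: C₊=(3.5942,2.6502) cross=11.242; C₋=(4.0574,-2.8481) cross=-11.242
θ=340°:   branch - wants cross < 0 → take C=(4.0574,-2.8481) (cross=-11.242)
θ=340°: ex = (C−B)/|BC| = (0.7794,-0.6265); ey = (0.6265,0.7794)
θ=340°: P = B + -1.87·ex + -2.24·ey = (-1.9212,-0.9163)

θ=190°: -3.62 -1.42
θ=270°: -2.63 -2.25
θ=340°: -1.92 -0.92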